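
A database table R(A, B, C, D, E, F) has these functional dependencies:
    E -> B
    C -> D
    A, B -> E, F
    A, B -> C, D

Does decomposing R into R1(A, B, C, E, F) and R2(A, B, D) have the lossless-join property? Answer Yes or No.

Yes

Common attributes: {A, B}; their closure is {A, B, C, D, E, F}.
R1 is contained in that closure, so R1 ∩ R2 -> R1 holds and the join is lossless.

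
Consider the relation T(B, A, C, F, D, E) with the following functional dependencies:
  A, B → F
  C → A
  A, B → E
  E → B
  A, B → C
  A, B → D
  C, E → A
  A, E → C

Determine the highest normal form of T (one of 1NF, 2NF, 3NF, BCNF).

Candidate keys: {A, B}, {A, E}, {B, C}, {C, E}. Prime attributes: {A, B, C, E}.
C → A breaks BCNF: {C}⁺ = {A, C}, so {C} is not a superkey.
Since {A} ⊆ prime attributes and every other non-superkey FD also has a prime right side, the schema is in 3NF.

3NF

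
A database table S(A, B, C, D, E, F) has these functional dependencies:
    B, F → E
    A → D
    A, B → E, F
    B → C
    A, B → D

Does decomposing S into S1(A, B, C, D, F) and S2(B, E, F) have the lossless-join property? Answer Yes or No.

Yes

The shared attributes are {B, F} and {B, F}⁺ = {B, C, E, F}.
S2 is contained in that closure, so S1 ∩ S2 → S2 holds and the join is lossless.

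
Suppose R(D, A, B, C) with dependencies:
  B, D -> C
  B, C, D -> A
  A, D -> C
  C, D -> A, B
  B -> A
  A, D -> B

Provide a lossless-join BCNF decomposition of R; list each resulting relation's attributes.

{A, B}; {B, C, D}

Candidate keys of the original relation: {A, D}, {B, D}, {C, D}.
In {A, B, C, D}, {B} is not a superkey ({B}⁺ restricted to this set is {A, B}), so split on B -> A into {A, B} and {B, C, D}.
{A, B} is in BCNF.
{B, C, D} is in BCNF.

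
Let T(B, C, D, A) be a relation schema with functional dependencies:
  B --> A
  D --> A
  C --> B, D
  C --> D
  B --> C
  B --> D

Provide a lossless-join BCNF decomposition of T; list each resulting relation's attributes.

{A, D}; {B, C, D}

Candidate keys of the original relation: {B}, {C}.
Within {A, B, C, D}: {D}⁺ ∩ {A, B, C, D} = {A, D}, not the whole set, so D --> A violates BCNF; decompose into {A, D} and {B, C, D}.
{A, D} has no BCNF violation.
{B, C, D} has no BCNF violation.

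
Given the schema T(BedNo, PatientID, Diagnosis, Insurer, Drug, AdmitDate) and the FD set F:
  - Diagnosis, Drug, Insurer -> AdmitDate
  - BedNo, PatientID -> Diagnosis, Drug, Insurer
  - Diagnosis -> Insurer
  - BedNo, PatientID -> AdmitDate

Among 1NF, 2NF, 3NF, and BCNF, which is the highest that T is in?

Candidate key: {BedNo, PatientID}. Prime attributes: {BedNo, PatientID}.
For Diagnosis, Drug, Insurer -> AdmitDate we have {Diagnosis, Drug, Insurer}⁺ = {AdmitDate, Diagnosis, Drug, Insurer}; {Diagnosis, Drug, Insurer} is not a superkey, so BCNF fails.
Diagnosis, Drug, Insurer -> AdmitDate has non-prime {AdmitDate} on the right and a non-superkey on the left, so 3NF fails.
No non-prime attribute depends on a proper subset of any candidate key, so 2NF holds.

2NF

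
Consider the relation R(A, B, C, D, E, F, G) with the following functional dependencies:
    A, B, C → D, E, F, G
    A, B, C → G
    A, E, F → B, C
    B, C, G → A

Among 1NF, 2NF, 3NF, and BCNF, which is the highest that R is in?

Candidate keys: {A, B, C}, {A, E, F}, {B, C, G}. Prime attributes: {A, B, C, E, F, G}.
Every FD has a superkey on the left, so the relation is in BCNF.

BCNF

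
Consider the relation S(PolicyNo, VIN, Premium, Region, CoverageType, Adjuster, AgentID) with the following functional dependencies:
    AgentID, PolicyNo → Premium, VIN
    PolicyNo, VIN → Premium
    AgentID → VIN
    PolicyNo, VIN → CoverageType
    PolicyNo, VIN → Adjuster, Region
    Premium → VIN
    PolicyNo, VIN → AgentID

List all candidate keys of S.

{PolicyNo} never appears on the right of any FD, so every key must include it.
{AgentID, PolicyNo}⁺ = {Adjuster, AgentID, CoverageType, PolicyNo, Premium, Region, VIN}, which is every attribute, so {AgentID, PolicyNo} is a candidate key.
{PolicyNo, Premium}⁺ = {Adjuster, AgentID, CoverageType, PolicyNo, Premium, Region, VIN}, which is every attribute, so {PolicyNo, Premium} is a candidate key.
{PolicyNo, VIN}⁺ = {Adjuster, AgentID, CoverageType, PolicyNo, Premium, Region, VIN}, which is every attribute, so {PolicyNo, VIN} is a candidate key.
No proper subset of any of these is a key, and no other minimal superkey exists.

{AgentID, PolicyNo}, {PolicyNo, Premium}, {PolicyNo, VIN}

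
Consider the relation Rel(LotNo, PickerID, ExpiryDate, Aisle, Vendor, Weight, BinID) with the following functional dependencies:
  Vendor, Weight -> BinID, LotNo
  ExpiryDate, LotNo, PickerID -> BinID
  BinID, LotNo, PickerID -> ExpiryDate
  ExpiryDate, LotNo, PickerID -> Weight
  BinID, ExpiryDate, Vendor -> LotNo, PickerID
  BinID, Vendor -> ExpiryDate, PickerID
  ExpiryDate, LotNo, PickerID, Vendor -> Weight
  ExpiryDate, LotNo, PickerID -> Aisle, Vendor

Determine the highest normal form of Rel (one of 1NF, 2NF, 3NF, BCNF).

Candidate keys: {BinID, LotNo, PickerID}, {BinID, Vendor}, {ExpiryDate, LotNo, PickerID}, {Vendor, Weight}. Prime attributes: {BinID, ExpiryDate, LotNo, PickerID, Vendor, Weight}.
The left-hand side of every FD is a superkey, so BCNF is satisfied.

BCNF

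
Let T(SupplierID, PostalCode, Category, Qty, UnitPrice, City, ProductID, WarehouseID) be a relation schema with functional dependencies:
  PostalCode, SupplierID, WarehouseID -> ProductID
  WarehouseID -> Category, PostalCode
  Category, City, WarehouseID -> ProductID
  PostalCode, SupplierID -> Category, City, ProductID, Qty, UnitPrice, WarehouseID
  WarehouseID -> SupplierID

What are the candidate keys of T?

{WarehouseID} is a candidate key since {WarehouseID}⁺ = {Category, City, PostalCode, ProductID, Qty, SupplierID, UnitPrice, WarehouseID} covers every attribute.
{PostalCode, SupplierID} is a candidate key since {PostalCode, SupplierID}⁺ = {Category, City, PostalCode, ProductID, Qty, SupplierID, UnitPrice, WarehouseID} covers every attribute.
No proper subset of any of these is a key, and no other minimal superkey exists.

{PostalCode, SupplierID}, {WarehouseID}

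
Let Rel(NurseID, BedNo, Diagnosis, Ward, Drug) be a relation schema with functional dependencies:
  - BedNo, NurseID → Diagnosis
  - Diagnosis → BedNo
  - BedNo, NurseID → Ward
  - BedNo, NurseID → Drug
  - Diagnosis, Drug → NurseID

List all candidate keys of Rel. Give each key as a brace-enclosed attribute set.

{BedNo, NurseID}, {Diagnosis, Drug}, {Diagnosis, NurseID}

{BedNo, NurseID}⁺ = {BedNo, Diagnosis, Drug, NurseID, Ward} — all of the relation — so {BedNo, NurseID} is a candidate key.
{Diagnosis, Drug}⁺ = {BedNo, Diagnosis, Drug, NurseID, Ward} — all of the relation — so {Diagnosis, Drug} is a candidate key.
{Diagnosis, NurseID}⁺ = {BedNo, Diagnosis, Drug, NurseID, Ward} — all of the relation — so {Diagnosis, NurseID} is a candidate key.
No proper subset of any of these is a key, and no other minimal superkey exists.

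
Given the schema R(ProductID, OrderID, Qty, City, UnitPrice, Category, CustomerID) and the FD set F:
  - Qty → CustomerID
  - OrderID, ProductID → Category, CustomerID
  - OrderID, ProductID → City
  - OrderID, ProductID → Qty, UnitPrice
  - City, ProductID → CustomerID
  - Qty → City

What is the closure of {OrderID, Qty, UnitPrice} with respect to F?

Start with {OrderID, Qty, UnitPrice}.
Qty → CustomerID applies; add {CustomerID} → now {CustomerID, OrderID, Qty, UnitPrice}.
Qty → City applies; add {City} → now {City, CustomerID, OrderID, Qty, UnitPrice}.
No further FD applies.

{City, CustomerID, OrderID, Qty, UnitPrice}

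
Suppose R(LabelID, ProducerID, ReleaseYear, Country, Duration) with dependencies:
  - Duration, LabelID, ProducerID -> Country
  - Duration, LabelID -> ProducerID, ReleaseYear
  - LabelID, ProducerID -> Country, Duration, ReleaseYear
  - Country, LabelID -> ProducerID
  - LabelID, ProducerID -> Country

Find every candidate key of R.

No FD produces {LabelID}, so it must be in every candidate key.
Closure of {Country, LabelID} is {Country, Duration, LabelID, ProducerID, ReleaseYear}, the whole schema; {Country, LabelID} is a candidate key.
Closure of {Duration, LabelID} is {Country, Duration, LabelID, ProducerID, ReleaseYear}, the whole schema; {Duration, LabelID} is a candidate key.
Closure of {LabelID, ProducerID} is {Country, Duration, LabelID, ProducerID, ReleaseYear}, the whole schema; {LabelID, ProducerID} is a candidate key.
These are minimal and exhaustive — every other superkey contains one of them.

{Country, LabelID}, {Duration, LabelID}, {LabelID, ProducerID}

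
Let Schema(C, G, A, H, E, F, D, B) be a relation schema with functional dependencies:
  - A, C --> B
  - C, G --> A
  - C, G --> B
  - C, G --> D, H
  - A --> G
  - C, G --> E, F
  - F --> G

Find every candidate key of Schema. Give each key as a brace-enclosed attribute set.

{C} never appears on the right of any FD, so every key must include it.
{A, C} is a candidate key since {A, C}⁺ = {A, B, C, D, E, F, G, H} covers every attribute.
{C, F} is a candidate key since {C, F}⁺ = {A, B, C, D, E, F, G, H} covers every attribute.
{C, G} is a candidate key since {C, G}⁺ = {A, B, C, D, E, F, G, H} covers every attribute.
Any other superkey properly contains one of these, so there are no further candidate keys.

{A, C}, {C, F}, {C, G}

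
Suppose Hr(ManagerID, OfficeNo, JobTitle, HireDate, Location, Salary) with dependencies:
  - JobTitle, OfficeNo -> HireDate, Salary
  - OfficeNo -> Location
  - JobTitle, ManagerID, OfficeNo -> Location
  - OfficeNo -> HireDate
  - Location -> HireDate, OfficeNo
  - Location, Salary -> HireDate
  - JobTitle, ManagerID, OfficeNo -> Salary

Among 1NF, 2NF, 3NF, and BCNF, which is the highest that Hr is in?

Candidate keys: {JobTitle, Location, ManagerID}, {JobTitle, ManagerID, OfficeNo}. Prime attributes: {JobTitle, Location, ManagerID, OfficeNo}.
For JobTitle, OfficeNo -> HireDate, Salary we have {JobTitle, OfficeNo}⁺ = {HireDate, JobTitle, Location, OfficeNo, Salary}; {JobTitle, OfficeNo} is not a superkey, so BCNF fails.
JobTitle, OfficeNo -> HireDate, Salary has non-prime {HireDate, Salary} on the right and a non-superkey on the left, so 3NF fails.
The proper key subset {Location} of {JobTitle, Location, ManagerID} determines non-prime {HireDate}, so the relation is not even in 2NF.

1NF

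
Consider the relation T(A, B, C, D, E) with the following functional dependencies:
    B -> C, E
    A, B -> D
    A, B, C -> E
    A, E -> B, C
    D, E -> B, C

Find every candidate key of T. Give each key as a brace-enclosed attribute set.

{A} never appears on the right of any FD, so every key must include it.
{A, B}⁺ = {A, B, C, D, E}, which is every attribute, so {A, B} is a candidate key.
{A, E}⁺ = {A, B, C, D, E}, which is every attribute, so {A, E} is a candidate key.
Any other superkey properly contains one of these, so there are no further candidate keys.

{A, B}, {A, E}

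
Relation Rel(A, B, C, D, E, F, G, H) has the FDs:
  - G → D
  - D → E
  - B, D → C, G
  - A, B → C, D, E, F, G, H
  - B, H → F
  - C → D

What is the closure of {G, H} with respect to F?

{D, E, G, H}

Start with {G, H}.
G → D applies; add {D} → now {D, G, H}.
D → E applies; add {E} → now {D, E, G, H}.
No further FD applies.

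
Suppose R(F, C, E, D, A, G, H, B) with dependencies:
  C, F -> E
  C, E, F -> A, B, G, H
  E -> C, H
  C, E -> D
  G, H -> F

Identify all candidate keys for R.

{C, F}, {C, G, H}, {E, F}, {E, G}

Closure of {C, F} is {A, B, C, D, E, F, G, H}, the whole schema; {C, F} is a candidate key.
Closure of {E, F} is {A, B, C, D, E, F, G, H}, the whole schema; {E, F} is a candidate key.
Closure of {E, G} is {A, B, C, D, E, F, G, H}, the whole schema; {E, G} is a candidate key.
Closure of {C, G, H} is {A, B, C, D, E, F, G, H}, the whole schema; {C, G, H} is a candidate key.
These are minimal and exhaustive — every other superkey contains one of them.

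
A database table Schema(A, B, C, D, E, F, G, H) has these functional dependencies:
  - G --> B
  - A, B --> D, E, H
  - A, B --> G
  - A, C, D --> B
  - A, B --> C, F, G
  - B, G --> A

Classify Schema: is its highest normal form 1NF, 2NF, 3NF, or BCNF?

BCNF

Candidate keys: {A, B}, {A, C, D}, {G}. Prime attributes: {A, B, C, D, G}.
The left-hand side of every FD is a superkey, so BCNF is satisfied.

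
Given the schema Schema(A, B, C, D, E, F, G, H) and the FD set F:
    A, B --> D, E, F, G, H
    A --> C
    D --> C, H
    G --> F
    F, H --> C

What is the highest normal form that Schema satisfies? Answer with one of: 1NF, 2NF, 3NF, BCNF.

1NF

Candidate key: {A, B}. Prime attributes: {A, B}.
A --> C: {A}⁺ = {A, C}, which is not all of the attributes, so the left side is not a superkey — BCNF is violated.
A --> C determines the non-prime attribute {C} from a non-superkey — 3NF is violated.
Since {A} ⊂ {A, B} and {A}⁺ ⊇ {C} with {C} non-prime, there is a partial dependency; 2NF fails.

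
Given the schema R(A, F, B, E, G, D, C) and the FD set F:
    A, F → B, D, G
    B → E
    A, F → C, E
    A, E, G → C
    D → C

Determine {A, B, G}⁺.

{A, B, C, E, G}

Start with {A, B, G}.
B → E applies; add {E} → now {A, B, E, G}.
A, E, G → C applies; add {C} → now {A, B, C, E, G}.
No further FD applies.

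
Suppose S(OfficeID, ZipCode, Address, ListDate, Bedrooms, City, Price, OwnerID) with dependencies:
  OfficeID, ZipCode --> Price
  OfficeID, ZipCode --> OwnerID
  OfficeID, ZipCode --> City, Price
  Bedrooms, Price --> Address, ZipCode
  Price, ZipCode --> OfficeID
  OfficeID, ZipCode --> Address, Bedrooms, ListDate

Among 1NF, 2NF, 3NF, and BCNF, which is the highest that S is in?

BCNF

Candidate keys: {Bedrooms, Price}, {OfficeID, ZipCode}, {Price, ZipCode}. Prime attributes: {Bedrooms, OfficeID, Price, ZipCode}.
Every FD has a superkey on the left, so the relation is in BCNF.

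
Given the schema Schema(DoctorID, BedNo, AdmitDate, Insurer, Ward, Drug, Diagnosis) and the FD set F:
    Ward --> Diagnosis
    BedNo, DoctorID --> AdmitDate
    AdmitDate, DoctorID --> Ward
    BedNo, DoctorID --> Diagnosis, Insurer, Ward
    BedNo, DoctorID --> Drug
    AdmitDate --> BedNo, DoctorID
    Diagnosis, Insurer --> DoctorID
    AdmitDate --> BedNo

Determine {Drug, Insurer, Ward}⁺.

{Diagnosis, DoctorID, Drug, Insurer, Ward}

Start with {Drug, Insurer, Ward}.
Ward --> Diagnosis applies; add {Diagnosis} → now {Diagnosis, Drug, Insurer, Ward}.
Diagnosis, Insurer --> DoctorID applies; add {DoctorID} → now {Diagnosis, DoctorID, Drug, Insurer, Ward}.
No further FD applies.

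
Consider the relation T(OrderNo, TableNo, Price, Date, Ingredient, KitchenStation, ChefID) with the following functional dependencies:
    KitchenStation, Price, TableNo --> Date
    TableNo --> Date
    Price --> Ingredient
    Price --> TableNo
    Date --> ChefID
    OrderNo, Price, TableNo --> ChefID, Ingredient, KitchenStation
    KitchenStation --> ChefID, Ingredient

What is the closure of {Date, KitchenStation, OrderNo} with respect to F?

{ChefID, Date, Ingredient, KitchenStation, OrderNo}

Start with {Date, KitchenStation, OrderNo}.
Date --> ChefID applies; add {ChefID} → now {ChefID, Date, KitchenStation, OrderNo}.
KitchenStation --> ChefID, Ingredient applies; add {Ingredient} → now {ChefID, Date, Ingredient, KitchenStation, OrderNo}.
No further FD applies.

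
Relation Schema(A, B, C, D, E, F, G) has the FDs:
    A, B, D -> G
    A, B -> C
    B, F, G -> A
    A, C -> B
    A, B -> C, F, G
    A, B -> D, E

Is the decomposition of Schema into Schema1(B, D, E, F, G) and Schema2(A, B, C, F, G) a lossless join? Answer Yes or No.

Yes

Common attributes: {B, F, G}; their closure is {A, B, C, D, E, F, G}.
Since Schema1 ⊆ {A, B, C, D, E, F, G}, the intersection is a superkey of Schema1; the decomposition is lossless.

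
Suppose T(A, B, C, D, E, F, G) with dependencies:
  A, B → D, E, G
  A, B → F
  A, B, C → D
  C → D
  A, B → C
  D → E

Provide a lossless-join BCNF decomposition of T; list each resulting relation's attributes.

Candidate key of the original relation: {A, B}.
Within {A, B, C, D, E, F, G}: {C}⁺ ∩ {A, B, C, D, E, F, G} = {C, D, E}, not the whole set, so C → D, E violates BCNF; decompose into {C, D, E} and {A, B, C, F, G}.
Within {C, D, E}: {D}⁺ ∩ {C, D, E} = {D, E}, not the whole set, so D → E violates BCNF; decompose into {D, E} and {C, D}.
{D, E} has no BCNF violation.
{C, D} has no BCNF violation.
{A, B, C, F, G} has no BCNF violation.

{A, B, C, F, G}; {C, D}; {D, E}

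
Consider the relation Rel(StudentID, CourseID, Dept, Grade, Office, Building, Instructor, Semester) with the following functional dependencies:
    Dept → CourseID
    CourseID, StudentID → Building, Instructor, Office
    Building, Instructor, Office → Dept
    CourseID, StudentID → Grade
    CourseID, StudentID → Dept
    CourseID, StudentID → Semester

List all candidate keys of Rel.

{Building, Instructor, Office, StudentID}, {CourseID, StudentID}, {Dept, StudentID}

No FD produces {StudentID}, so it must be in every candidate key.
{CourseID, StudentID}⁺ = {Building, CourseID, Dept, Grade, Instructor, Office, Semester, StudentID} — all of the relation — so {CourseID, StudentID} is a candidate key.
{Dept, StudentID}⁺ = {Building, CourseID, Dept, Grade, Instructor, Office, Semester, StudentID} — all of the relation — so {Dept, StudentID} is a candidate key.
{Building, Instructor, Office, StudentID}⁺ = {Building, CourseID, Dept, Grade, Instructor, Office, Semester, StudentID} — all of the relation — so {Building, Instructor, Office, StudentID} is a candidate key.
These are minimal and exhaustive — every other superkey contains one of them.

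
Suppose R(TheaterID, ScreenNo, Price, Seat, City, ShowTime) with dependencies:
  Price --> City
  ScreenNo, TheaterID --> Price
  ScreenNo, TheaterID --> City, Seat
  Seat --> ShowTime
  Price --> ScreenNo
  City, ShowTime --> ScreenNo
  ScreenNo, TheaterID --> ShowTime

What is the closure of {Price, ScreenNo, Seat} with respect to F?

{City, Price, ScreenNo, Seat, ShowTime}

Start with {Price, ScreenNo, Seat}.
Price --> City applies; add {City} → now {City, Price, ScreenNo, Seat}.
Seat --> ShowTime applies; add {ShowTime} → now {City, Price, ScreenNo, Seat, ShowTime}.
No further FD applies.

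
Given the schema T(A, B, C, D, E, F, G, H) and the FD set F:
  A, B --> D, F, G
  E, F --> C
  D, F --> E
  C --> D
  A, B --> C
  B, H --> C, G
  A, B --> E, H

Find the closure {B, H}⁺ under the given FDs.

{B, C, D, G, H}

Start with {B, H}.
B, H --> C, G applies; add {C, G} → now {B, C, G, H}.
C --> D applies; add {D} → now {B, C, D, G, H}.
No further FD applies.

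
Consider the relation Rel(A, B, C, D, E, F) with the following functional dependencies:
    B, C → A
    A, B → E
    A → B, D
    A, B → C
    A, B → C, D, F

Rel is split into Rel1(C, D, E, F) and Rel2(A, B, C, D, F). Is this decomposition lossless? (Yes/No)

Rel1 ∩ Rel2 = {C, D, F}; its closure under F is {C, D, F}.
Rel1 ⊄ {C, D, F} and Rel2 ⊄ {C, D, F}, so the split is lossy.

No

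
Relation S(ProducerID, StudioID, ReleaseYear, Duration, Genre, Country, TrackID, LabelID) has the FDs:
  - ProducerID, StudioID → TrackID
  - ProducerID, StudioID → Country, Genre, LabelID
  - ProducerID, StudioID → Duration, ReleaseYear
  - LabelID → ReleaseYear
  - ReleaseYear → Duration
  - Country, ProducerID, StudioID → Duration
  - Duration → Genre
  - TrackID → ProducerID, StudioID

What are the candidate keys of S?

{ProducerID, StudioID}, {TrackID}

{TrackID} is a candidate key since {TrackID}⁺ = {Country, Duration, Genre, LabelID, ProducerID, ReleaseYear, StudioID, TrackID} covers every attribute.
{ProducerID, StudioID} is a candidate key since {ProducerID, StudioID}⁺ = {Country, Duration, Genre, LabelID, ProducerID, ReleaseYear, StudioID, TrackID} covers every attribute.
No proper subset of any of these is a key, and no other minimal superkey exists.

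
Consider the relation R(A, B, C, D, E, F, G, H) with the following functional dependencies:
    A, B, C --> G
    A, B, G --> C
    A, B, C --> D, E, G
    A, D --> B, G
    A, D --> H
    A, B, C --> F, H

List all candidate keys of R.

No FD produces {A}, so it must be in every candidate key.
{A, D}⁺ = {A, B, C, D, E, F, G, H} — all of the relation — so {A, D} is a candidate key.
{A, B, C}⁺ = {A, B, C, D, E, F, G, H} — all of the relation — so {A, B, C} is a candidate key.
{A, B, G}⁺ = {A, B, C, D, E, F, G, H} — all of the relation — so {A, B, G} is a candidate key.
Any other superkey properly contains one of these, so there are no further candidate keys.

{A, B, C}, {A, B, G}, {A, D}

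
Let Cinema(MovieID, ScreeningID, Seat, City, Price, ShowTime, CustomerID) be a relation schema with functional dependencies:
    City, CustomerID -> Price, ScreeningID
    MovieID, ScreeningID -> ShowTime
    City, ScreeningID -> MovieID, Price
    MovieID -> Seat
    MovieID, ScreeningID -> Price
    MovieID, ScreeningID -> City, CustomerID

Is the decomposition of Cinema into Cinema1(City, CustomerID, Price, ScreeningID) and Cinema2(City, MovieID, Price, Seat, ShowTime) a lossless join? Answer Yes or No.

No

Cinema1 ∩ Cinema2 = {City, Price}; its closure under F is {City, Price}.
Neither Cinema1 nor Cinema2 is contained in that closure, so the decomposition is lossy.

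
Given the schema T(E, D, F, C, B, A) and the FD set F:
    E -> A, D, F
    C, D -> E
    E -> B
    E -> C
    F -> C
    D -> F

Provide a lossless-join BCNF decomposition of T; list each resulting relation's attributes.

Candidate keys of the original relation: {D}, {E}.
{A, B, C, D, E, F}: {F} determines {C, F} here but is not a superkey — split on F -> C, giving {C, F} and {A, B, D, E, F}.
{C, F}: every determinant is a superkey — BCNF.
{A, B, D, E, F}: every determinant is a superkey — BCNF.

{A, B, D, E, F}; {C, F}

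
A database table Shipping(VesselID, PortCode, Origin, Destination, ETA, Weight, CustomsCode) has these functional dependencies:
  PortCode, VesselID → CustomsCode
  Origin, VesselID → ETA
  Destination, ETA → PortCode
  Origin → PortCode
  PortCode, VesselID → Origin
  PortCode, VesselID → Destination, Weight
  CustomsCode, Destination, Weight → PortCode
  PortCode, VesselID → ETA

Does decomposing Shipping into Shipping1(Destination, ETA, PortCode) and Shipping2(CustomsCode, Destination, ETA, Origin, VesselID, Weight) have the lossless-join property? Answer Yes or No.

Shipping1 ∩ Shipping2 = {Destination, ETA}; its closure under F is {Destination, ETA, PortCode}.
This includes all of Shipping1, so the common attributes are a superkey of Shipping1 — the join is lossless.

Yes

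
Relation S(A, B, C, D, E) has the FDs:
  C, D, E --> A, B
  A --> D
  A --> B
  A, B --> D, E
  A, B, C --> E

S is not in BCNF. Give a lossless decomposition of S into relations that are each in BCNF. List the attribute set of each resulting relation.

{A, B, D, E}; {A, C}

Candidate keys of the original relation: {A, C}, {C, D, E}.
{A, B, C, D, E}: {A} determines {A, B, D, E} here but is not a superkey — split on A --> B, D, E, giving {A, B, D, E} and {A, C}.
{A, B, D, E} has no BCNF violation.
{A, C} has no BCNF violation.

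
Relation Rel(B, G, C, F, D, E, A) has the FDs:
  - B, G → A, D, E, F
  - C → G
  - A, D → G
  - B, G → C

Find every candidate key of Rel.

{B} never appears on the right of any FD, so every key must include it.
Closure of {B, C} is {A, B, C, D, E, F, G}, the whole schema; {B, C} is a candidate key.
Closure of {B, G} is {A, B, C, D, E, F, G}, the whole schema; {B, G} is a candidate key.
Closure of {A, B, D} is {A, B, C, D, E, F, G}, the whole schema; {A, B, D} is a candidate key.
No proper subset of any of these is a key, and no other minimal superkey exists.

{A, B, D}, {B, C}, {B, G}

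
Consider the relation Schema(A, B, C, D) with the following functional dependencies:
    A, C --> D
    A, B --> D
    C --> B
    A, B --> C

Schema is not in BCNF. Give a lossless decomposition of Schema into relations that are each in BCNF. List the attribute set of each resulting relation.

{A, C, D}; {B, C}

Candidate keys of the original relation: {A, B}, {A, C}.
{A, B, C, D}: {C} determines {B, C} here but is not a superkey — split on C --> B, giving {B, C} and {A, C, D}.
{B, C}: every determinant is a superkey — BCNF.
{A, C, D}: every determinant is a superkey — BCNF.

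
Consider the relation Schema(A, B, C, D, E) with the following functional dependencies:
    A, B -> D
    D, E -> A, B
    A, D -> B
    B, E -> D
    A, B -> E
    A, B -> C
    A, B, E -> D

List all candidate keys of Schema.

{A, B} is a candidate key since {A, B}⁺ = {A, B, C, D, E} covers every attribute.
{A, D} is a candidate key since {A, D}⁺ = {A, B, C, D, E} covers every attribute.
{B, E} is a candidate key since {B, E}⁺ = {A, B, C, D, E} covers every attribute.
{D, E} is a candidate key since {D, E}⁺ = {A, B, C, D, E} covers every attribute.
No proper subset of any of these is a key, and no other minimal superkey exists.

{A, B}, {A, D}, {B, E}, {D, E}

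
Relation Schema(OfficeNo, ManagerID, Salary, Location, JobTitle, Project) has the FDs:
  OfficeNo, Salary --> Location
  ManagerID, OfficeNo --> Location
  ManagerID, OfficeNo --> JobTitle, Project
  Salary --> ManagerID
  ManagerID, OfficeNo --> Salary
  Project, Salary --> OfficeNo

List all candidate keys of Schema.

Closure of {ManagerID, OfficeNo} is {JobTitle, Location, ManagerID, OfficeNo, Project, Salary}, the whole schema; {ManagerID, OfficeNo} is a candidate key.
Closure of {OfficeNo, Salary} is {JobTitle, Location, ManagerID, OfficeNo, Project, Salary}, the whole schema; {OfficeNo, Salary} is a candidate key.
Closure of {Project, Salary} is {JobTitle, Location, ManagerID, OfficeNo, Project, Salary}, the whole schema; {Project, Salary} is a candidate key.
No proper subset of any of these is a key, and no other minimal superkey exists.

{ManagerID, OfficeNo}, {OfficeNo, Salary}, {Project, Salary}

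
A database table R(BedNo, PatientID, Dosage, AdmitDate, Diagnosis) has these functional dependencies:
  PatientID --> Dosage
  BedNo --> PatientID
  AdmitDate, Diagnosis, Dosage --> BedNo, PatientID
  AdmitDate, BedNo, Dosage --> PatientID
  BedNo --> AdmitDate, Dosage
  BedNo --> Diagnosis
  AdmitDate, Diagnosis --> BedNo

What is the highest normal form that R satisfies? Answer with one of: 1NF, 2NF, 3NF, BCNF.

Candidate keys: {AdmitDate, Diagnosis}, {BedNo}. Prime attributes: {AdmitDate, BedNo, Diagnosis}.
For PatientID --> Dosage we have {PatientID}⁺ = {Dosage, PatientID}; {PatientID} is not a superkey, so BCNF fails.
PatientID --> Dosage determines the non-prime attribute {Dosage} from a non-superkey — 3NF is violated.
Checking every proper subset of each key, none determines a non-prime attribute — 2NF is satisfied.

2NF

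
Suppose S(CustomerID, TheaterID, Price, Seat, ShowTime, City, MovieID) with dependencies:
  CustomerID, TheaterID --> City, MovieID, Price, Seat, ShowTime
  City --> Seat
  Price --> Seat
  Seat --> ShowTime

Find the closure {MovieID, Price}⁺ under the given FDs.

Start with {MovieID, Price}.
Price --> Seat applies; add {Seat} → now {MovieID, Price, Seat}.
Seat --> ShowTime applies; add {ShowTime} → now {MovieID, Price, Seat, ShowTime}.
No further FD applies.

{MovieID, Price, Seat, ShowTime}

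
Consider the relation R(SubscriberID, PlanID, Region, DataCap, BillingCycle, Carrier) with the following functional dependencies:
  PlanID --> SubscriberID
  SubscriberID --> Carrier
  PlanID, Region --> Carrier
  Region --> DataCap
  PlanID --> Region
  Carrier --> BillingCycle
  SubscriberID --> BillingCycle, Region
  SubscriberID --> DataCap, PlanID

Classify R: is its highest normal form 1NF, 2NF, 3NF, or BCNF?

Candidate keys: {PlanID}, {SubscriberID}. Prime attributes: {PlanID, SubscriberID}.
For Region --> DataCap we have {Region}⁺ = {DataCap, Region}; {Region} is not a superkey, so BCNF fails.
Region --> DataCap has non-prime {DataCap} on the right and a non-superkey on the left, so 3NF fails.
Every candidate key is a single attribute, so no partial dependency is possible; 2NF holds.

2NF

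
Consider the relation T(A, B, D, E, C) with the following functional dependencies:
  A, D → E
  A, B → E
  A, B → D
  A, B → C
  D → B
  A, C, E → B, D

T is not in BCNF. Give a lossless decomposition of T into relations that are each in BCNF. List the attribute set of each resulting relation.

{A, C, D, E}; {B, D}

Candidate keys of the original relation: {A, B}, {A, C, E}, {A, D}.
Within {A, B, C, D, E}: {D}⁺ ∩ {A, B, C, D, E} = {B, D}, not the whole set, so D → B violates BCNF; decompose into {B, D} and {A, C, D, E}.
{B, D}: every determinant is a superkey — BCNF.
{A, C, D, E}: every determinant is a superkey — BCNF.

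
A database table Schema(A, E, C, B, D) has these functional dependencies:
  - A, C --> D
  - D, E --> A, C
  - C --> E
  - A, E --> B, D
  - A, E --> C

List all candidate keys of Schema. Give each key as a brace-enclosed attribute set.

{A, C}⁺ = {A, B, C, D, E} — all of the relation — so {A, C} is a candidate key.
{A, E}⁺ = {A, B, C, D, E} — all of the relation — so {A, E} is a candidate key.
{C, D}⁺ = {A, B, C, D, E} — all of the relation — so {C, D} is a candidate key.
{D, E}⁺ = {A, B, C, D, E} — all of the relation — so {D, E} is a candidate key.
Any other superkey properly contains one of these, so there are no further candidate keys.

{A, C}, {A, E}, {C, D}, {D, E}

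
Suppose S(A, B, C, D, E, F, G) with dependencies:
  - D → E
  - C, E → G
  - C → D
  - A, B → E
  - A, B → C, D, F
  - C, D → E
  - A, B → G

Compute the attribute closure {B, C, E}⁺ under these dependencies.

{B, C, D, E, G}

Start with {B, C, E}.
C, E → G applies; add {G} → now {B, C, E, G}.
C → D applies; add {D} → now {B, C, D, E, G}.
No further FD applies.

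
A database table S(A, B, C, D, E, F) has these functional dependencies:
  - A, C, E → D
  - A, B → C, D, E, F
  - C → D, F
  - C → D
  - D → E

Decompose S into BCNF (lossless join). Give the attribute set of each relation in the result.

Candidate key of the original relation: {A, B}.
Within {A, B, C, D, E, F}: {A, C, E}⁺ ∩ {A, B, C, D, E, F} = {A, C, D, E, F}, not the whole set, so A, C, E → D, F violates BCNF; decompose into {A, C, D, E, F} and {A, B, C, E}.
Within {A, C, D, E, F}: {C}⁺ ∩ {A, C, D, E, F} = {C, D, E, F}, not the whole set, so C → D, E, F violates BCNF; decompose into {C, D, E, F} and {A, C}.
Within {C, D, E, F}: {D}⁺ ∩ {C, D, E, F} = {D, E}, not the whole set, so D → E violates BCNF; decompose into {D, E} and {C, D, F}.
{D, E} is in BCNF.
{C, D, F} is in BCNF.
{A, C} is in BCNF.
Within {A, B, C, E}: {C}⁺ ∩ {A, B, C, E} = {C, E}, not the whole set, so C → E violates BCNF; decompose into {C, E} and {A, B, C}.
{C, E} is in BCNF.
{A, B, C} is in BCNF.

{A, B, C}; {C, D, F}; {C, E}; {D, E}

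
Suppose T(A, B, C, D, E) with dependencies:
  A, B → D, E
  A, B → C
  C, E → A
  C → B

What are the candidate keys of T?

Closure of {A, B} is {A, B, C, D, E}, the whole schema; {A, B} is a candidate key.
Closure of {A, C} is {A, B, C, D, E}, the whole schema; {A, C} is a candidate key.
Closure of {C, E} is {A, B, C, D, E}, the whole schema; {C, E} is a candidate key.
No proper subset of any of these is a key, and no other minimal superkey exists.

{A, B}, {A, C}, {C, E}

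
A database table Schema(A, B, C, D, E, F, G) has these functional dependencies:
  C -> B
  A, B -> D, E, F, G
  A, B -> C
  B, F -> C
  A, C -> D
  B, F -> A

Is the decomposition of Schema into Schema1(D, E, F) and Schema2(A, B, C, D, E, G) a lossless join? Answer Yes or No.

Common attributes: {D, E}; their closure is {D, E}.
Schema1 ⊄ {D, E} and Schema2 ⊄ {D, E}, so the split is lossy.

No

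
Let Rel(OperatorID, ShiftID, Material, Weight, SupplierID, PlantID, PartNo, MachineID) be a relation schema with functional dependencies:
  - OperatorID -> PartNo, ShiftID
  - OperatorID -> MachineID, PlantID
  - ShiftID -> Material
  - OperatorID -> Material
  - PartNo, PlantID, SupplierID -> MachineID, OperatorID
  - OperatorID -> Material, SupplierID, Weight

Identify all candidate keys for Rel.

{OperatorID}, {PartNo, PlantID, SupplierID}

{OperatorID}⁺ = {MachineID, Material, OperatorID, PartNo, PlantID, ShiftID, SupplierID, Weight}, which is every attribute, so {OperatorID} is a candidate key.
{PartNo, PlantID, SupplierID}⁺ = {MachineID, Material, OperatorID, PartNo, PlantID, ShiftID, SupplierID, Weight}, which is every attribute, so {PartNo, PlantID, SupplierID} is a candidate key.
Any other superkey properly contains one of these, so there are no further candidate keys.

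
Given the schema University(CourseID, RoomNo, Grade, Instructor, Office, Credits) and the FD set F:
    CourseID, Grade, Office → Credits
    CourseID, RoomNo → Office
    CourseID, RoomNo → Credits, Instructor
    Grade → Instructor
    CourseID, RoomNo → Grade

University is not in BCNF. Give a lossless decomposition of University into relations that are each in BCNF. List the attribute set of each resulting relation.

{CourseID, Credits, Grade, Office}; {CourseID, Grade, Office, RoomNo}; {Grade, Instructor}

Candidate key of the original relation: {CourseID, RoomNo}.
{CourseID, Credits, Grade, Instructor, Office, RoomNo}: {CourseID, Grade, Office} determines {CourseID, Credits, Grade, Instructor, Office} here but is not a superkey — split on CourseID, Grade, Office → Credits, Instructor, giving {CourseID, Credits, Grade, Instructor, Office} and {CourseID, Grade, Office, RoomNo}.
{CourseID, Credits, Grade, Instructor, Office}: {Grade} determines {Grade, Instructor} here but is not a superkey — split on Grade → Instructor, giving {Grade, Instructor} and {CourseID, Credits, Grade, Office}.
{Grade, Instructor}: every determinant is a superkey — BCNF.
{CourseID, Credits, Grade, Office}: every determinant is a superkey — BCNF.
{CourseID, Grade, Office, RoomNo}: every determinant is a superkey — BCNF.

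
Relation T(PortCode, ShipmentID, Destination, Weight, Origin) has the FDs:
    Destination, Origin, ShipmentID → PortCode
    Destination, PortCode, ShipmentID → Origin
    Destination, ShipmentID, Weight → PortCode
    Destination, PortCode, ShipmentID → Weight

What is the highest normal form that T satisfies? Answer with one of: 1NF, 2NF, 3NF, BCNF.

BCNF

Candidate keys: {Destination, Origin, ShipmentID}, {Destination, PortCode, ShipmentID}, {Destination, ShipmentID, Weight}. Prime attributes: {Destination, Origin, PortCode, ShipmentID, Weight}.
The left-hand side of every FD is a superkey, so BCNF is satisfied.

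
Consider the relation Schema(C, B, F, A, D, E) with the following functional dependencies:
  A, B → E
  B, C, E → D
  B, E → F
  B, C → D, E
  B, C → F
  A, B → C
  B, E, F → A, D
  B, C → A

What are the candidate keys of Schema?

{B} never appears on the right of any FD, so every key must include it.
Closure of {A, B} is {A, B, C, D, E, F}, the whole schema; {A, B} is a candidate key.
Closure of {B, C} is {A, B, C, D, E, F}, the whole schema; {B, C} is a candidate key.
Closure of {B, E} is {A, B, C, D, E, F}, the whole schema; {B, E} is a candidate key.
These are minimal and exhaustive — every other superkey contains one of them.

{A, B}, {B, C}, {B, E}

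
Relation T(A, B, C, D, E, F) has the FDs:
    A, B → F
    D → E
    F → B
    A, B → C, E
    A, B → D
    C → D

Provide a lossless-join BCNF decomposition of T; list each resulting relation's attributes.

{A, C, F}; {B, F}; {C, D}; {D, E}

Candidate keys of the original relation: {A, B}, {A, F}.
In {A, B, C, D, E, F}, {D} is not a superkey ({D}⁺ restricted to this set is {D, E}), so split on D → E into {D, E} and {A, B, C, D, F}.
{D, E}: every determinant is a superkey — BCNF.
In {A, B, C, D, F}, {F} is not a superkey ({F}⁺ restricted to this set is {B, F}), so split on F → B into {B, F} and {A, C, D, F}.
{B, F}: every determinant is a superkey — BCNF.
In {A, C, D, F}, {C} is not a superkey ({C}⁺ restricted to this set is {C, D}), so split on C → D into {C, D} and {A, C, F}.
{C, D}: every determinant is a superkey — BCNF.
{A, C, F}: every determinant is a superkey — BCNF.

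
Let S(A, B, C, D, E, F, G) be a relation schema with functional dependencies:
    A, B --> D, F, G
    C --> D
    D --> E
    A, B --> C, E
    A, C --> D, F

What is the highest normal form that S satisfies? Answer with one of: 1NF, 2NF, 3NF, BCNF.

Candidate key: {A, B}. Prime attributes: {A, B}.
For C --> D we have {C}⁺ = {C, D, E}; {C} is not a superkey, so BCNF fails.
C --> D determines the non-prime attribute {D} from a non-superkey — 3NF is violated.
No proper subset of a key has a non-prime attribute in its closure, so there is no partial dependency; 2NF holds.

2NF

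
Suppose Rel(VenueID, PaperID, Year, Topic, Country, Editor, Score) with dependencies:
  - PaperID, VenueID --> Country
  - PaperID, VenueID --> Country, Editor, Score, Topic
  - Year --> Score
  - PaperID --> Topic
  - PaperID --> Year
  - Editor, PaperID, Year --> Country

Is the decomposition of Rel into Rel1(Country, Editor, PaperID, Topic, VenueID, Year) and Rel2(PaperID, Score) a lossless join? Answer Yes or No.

Common attributes: {PaperID}; their closure is {PaperID, Score, Topic, Year}.
Since Rel2 ⊆ {PaperID, Score, Topic, Year}, the intersection is a superkey of Rel2; the decomposition is lossless.

Yes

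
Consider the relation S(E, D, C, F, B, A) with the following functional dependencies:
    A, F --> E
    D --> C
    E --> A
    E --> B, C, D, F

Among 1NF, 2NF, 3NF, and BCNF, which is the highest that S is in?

Candidate keys: {A, F}, {E}. Prime attributes: {A, E, F}.
For D --> C we have {D}⁺ = {C, D}; {D} is not a superkey, so BCNF fails.
D --> C has non-prime {C} on the right and a non-superkey on the left, so 3NF fails.
Checking every proper subset of each key, none determines a non-prime attribute — 2NF is satisfied.

2NF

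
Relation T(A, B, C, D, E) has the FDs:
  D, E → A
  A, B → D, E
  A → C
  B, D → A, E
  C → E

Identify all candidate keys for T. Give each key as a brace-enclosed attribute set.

{A, B}, {B, D}

Attributes never on any right-hand side: {B} — every candidate key must contain it.
Closure of {A, B} is {A, B, C, D, E}, the whole schema; {A, B} is a candidate key.
Closure of {B, D} is {A, B, C, D, E}, the whole schema; {B, D} is a candidate key.
Any other superkey properly contains one of these, so there are no further candidate keys.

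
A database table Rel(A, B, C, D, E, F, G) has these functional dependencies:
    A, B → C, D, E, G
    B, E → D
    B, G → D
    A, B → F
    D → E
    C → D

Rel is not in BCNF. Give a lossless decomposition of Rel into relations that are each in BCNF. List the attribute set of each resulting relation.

Candidate key of the original relation: {A, B}.
{A, B, C, D, E, F, G}: {B, E} determines {B, D, E} here but is not a superkey — split on B, E → D, giving {B, D, E} and {A, B, C, E, F, G}.
{B, D, E}: {D} determines {D, E} here but is not a superkey — split on D → E, giving {D, E} and {B, D}.
{D, E} is in BCNF.
{B, D} is in BCNF.
{A, B, C, E, F, G}: {B, G} determines {B, E, G} here but is not a superkey — split on B, G → E, giving {B, E, G} and {A, B, C, F, G}.
{B, E, G} is in BCNF.
{A, B, C, F, G} is in BCNF.

{A, B, C, F, G}; {B, D}; {B, E, G}; {D, E}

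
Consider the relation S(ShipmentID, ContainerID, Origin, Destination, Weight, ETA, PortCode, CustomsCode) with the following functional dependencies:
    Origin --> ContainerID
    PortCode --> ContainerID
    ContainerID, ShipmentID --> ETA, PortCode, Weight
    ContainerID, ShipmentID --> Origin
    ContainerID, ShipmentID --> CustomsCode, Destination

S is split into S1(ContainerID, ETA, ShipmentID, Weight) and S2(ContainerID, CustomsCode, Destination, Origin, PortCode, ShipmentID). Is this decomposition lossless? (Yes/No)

S1 ∩ S2 = {ContainerID, ShipmentID}; its closure under F is {ContainerID, CustomsCode, Destination, ETA, Origin, PortCode, ShipmentID, Weight}.
This includes all of S1, so the common attributes are a superkey of S1 — the join is lossless.

Yes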